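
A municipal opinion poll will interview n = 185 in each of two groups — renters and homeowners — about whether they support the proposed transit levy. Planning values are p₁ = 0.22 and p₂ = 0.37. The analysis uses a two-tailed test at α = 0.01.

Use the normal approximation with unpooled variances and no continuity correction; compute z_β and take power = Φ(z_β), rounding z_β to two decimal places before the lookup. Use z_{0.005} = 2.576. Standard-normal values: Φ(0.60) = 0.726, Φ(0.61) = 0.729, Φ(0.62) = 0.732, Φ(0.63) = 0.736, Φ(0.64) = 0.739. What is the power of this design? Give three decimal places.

z_β = |p₁−p₂|·√(n/[p₁q₁+p₂q₂]) − z_{α/2}
    = 0.15 · √(185/0.4047) − 2.576
    = 0.15 · 21.3806 − 2.576
    = 3.2071 − 2.576 = 0.6311 → 0.63
Power = Φ(0.63) = 0.736.

Power ≈ 0.736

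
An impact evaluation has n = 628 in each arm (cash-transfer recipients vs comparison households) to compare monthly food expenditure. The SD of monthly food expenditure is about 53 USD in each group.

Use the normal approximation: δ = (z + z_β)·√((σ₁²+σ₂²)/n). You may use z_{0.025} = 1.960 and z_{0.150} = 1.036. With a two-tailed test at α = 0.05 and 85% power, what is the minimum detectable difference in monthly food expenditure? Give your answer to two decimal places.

δ = (z_{α/2} + z_β) · √((σ₁²+σ₂²)/n)
  = (1.960 + 1.036) · √(5618/628)
  = 2.996 · √8.9459
  = 2.996 · 2.9910
  = 8.9609

Minimum detectable difference ≈ 8.96 USD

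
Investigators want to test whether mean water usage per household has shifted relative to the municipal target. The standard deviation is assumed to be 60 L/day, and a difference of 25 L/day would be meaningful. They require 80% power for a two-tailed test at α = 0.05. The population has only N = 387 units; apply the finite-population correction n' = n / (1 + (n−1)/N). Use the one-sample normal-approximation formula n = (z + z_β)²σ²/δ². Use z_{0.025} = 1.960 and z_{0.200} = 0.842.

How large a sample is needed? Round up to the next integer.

n = (z_{α/2} + z_β)² · σ² / δ²
  = (1.960 + 0.842)² · 60² / 25²
  = 7.8512 · 3600 / 625
  = 45.22
Finite-population correction (N = 387): 45.22 / (1 + (45.22 − 1)/387) = 40.59.
Round up → n = 41.

n = 41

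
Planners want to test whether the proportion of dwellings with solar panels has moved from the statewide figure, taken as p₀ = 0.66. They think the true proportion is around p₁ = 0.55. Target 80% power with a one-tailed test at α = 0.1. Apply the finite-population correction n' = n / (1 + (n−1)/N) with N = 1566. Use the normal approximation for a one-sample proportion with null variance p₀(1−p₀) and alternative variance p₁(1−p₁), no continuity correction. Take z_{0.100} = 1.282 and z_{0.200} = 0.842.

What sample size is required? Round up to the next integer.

n = [z_α·√(p₀q₀) + z_β·√(p₁q₁)]² / (p₁ − p₀)²
  = [1.282·√(0.66·0.34) + 0.842·√(0.55·0.45)]² / (-0.11)²
  = [1.282·0.4737 + 0.842·0.4975]² / 0.0121
  = [1.0262]² / 0.0121
  = 87.03
Finite-population correction (N = 1566): 87.03 / (1 + (87.03 − 1)/1566) = 82.50.
Round up → n = 83.

n = 83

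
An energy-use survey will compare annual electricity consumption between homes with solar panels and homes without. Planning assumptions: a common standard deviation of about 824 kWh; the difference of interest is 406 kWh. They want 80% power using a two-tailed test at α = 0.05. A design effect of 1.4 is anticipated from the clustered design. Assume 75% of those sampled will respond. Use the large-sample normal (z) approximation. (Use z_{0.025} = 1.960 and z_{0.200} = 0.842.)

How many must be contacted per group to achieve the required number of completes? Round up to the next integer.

n = 121 per group

n = (z_{α/2} + z_β)² · (σ₁² + σ₂²) / δ²
  = (1.960 + 0.842)² · (2·824² = 1357952) / 406²
  = 7.8512 · 1357952 / 164836
  = 64.68
Design effect: 1.4 × 64.68 = 90.55.
Adjust for 75% response: 90.55 / 0.75 = 120.74.
Round up → n = 121 per group.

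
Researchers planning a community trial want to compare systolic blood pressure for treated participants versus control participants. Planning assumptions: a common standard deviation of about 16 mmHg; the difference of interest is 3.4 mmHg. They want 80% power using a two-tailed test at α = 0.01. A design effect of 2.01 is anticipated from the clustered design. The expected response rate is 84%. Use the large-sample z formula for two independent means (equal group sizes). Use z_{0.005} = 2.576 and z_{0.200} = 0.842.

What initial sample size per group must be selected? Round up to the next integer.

n = 1239 per group

n = (z_{α/2} + z_β)² · (σ₁² + σ₂²) / δ²
  = (2.576 + 0.842)² · (2·16² = 512) / 3.4²
  = 11.6827 · 512 / 11.56
  = 517.44
Design effect: 2.01 × 517.44 = 1040.05.
Adjust for 84% response: 1040.05 / 0.84 = 1238.15.
Round up → n = 1239 per group.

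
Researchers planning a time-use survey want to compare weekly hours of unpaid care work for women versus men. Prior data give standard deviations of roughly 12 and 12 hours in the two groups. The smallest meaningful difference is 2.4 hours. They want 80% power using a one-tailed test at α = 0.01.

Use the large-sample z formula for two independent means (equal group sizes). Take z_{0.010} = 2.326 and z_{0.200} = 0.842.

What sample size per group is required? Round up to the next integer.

n = (z_α + z_β)² · (σ₁² + σ₂²) / δ²
  = (2.326 + 0.842)² · (12² + 12² = 288) / 2.4²
  = 10.0362 · 288 / 5.76
  = 501.81
Round up → n = 502 per group.

n = 502 per group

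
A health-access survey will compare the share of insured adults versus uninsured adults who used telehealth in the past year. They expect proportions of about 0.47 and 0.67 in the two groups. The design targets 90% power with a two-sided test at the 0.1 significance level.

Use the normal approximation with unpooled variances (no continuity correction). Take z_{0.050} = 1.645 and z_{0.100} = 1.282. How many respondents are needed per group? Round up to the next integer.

n = (z_{α/2} + z_β)² · [p₁(1−p₁) + p₂(1−p₂)] / (p₁ − p₂)²
  = (1.645 + 1.282)² · (0.47·0.53 + 0.67·0.33) / (-0.20)²
  = (2.927)² · (0.2491 + 0.2211) / 0.0400
  = 8.5673 · 0.4702 / 0.0400
  = 100.71
Round up → n = 101 per group.

n = 101 per group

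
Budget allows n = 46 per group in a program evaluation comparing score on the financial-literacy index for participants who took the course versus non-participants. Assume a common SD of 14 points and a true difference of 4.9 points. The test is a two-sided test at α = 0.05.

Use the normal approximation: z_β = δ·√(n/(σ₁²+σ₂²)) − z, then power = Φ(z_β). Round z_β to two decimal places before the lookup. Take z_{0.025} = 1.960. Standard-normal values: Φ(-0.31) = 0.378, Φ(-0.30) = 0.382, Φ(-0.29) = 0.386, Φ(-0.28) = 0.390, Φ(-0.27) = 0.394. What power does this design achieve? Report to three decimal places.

Power ≈ 0.390

z_β = δ·√(n/(σ₁²+σ₂²)) − z_{α/2}
    = 4.9 · √(46/392) − 1.960
    = 4.9 · 0.34256 − 1.960
    = 1.6785 − 1.960 = -0.2815 → -0.28
Power = Φ(-0.28) = 0.390.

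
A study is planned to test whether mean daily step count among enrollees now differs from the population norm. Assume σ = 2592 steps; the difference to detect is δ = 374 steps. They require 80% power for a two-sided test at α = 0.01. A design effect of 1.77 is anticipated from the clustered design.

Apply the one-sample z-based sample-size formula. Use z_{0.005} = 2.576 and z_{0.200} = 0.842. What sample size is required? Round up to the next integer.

n = 994

n = (z_{α/2} + z_β)² · σ² / δ²
  = (2.576 + 0.842)² · 2592² / 374²
  = 11.6827 · 6718464 / 139876
  = 561.14
Design effect: 1.77 × 561.14 = 993.22.
Round up → n = 994.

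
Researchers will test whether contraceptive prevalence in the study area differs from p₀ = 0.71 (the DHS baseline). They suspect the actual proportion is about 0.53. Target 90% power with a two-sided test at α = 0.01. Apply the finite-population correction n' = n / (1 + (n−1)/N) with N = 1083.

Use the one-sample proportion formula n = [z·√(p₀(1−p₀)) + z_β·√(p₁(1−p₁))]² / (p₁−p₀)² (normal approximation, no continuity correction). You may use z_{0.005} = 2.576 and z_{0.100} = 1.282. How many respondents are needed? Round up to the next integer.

n = [z_{α/2}·√(p₀q₀) + z_β·√(p₁q₁)]² / (p₁ − p₀)²
  = [2.576·√(0.71·0.29) + 1.282·√(0.53·0.47)]² / (-0.18)²
  = [2.576·0.4538 + 1.282·0.4991]² / 0.0324
  = [1.8087]² / 0.0324
  = 100.97
Finite-population correction (N = 1083): 100.97 / (1 + (100.97 − 1)/1083) = 92.44.
Round up → n = 93.

n = 93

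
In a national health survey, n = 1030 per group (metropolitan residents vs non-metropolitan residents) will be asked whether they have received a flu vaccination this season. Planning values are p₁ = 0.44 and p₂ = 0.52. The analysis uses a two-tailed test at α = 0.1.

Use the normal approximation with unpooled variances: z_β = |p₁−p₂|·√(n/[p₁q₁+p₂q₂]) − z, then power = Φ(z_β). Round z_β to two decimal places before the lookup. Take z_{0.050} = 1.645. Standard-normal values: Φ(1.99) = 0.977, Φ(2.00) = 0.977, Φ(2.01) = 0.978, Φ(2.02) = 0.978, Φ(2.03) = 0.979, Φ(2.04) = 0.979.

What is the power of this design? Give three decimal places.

Power ≈ 0.977

z_β = |p₁−p₂|·√(n/[p₁q₁+p₂q₂]) − z_{α/2}
    = 0.08 · √(1030/0.4960) − 1.645
    = 0.08 · 45.5699 − 1.645
    = 3.6456 − 1.645 = 2.0006 → 2.00
Power = Φ(2.00) = 0.977.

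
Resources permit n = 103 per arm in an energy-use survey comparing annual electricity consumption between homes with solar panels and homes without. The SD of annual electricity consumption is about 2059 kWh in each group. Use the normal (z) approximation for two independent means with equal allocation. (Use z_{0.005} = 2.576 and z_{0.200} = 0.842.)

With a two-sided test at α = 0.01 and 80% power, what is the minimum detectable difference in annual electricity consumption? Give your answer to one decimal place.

δ = (z_{α/2} + z_β) · √((σ₁²+σ₂²)/n)
  = (2.576 + 0.842) · √(8478962/103)
  = 3.418 · √82320.0
  = 3.418 · 286.9147
  = 980.6743

Minimum detectable difference ≈ 980.7 kWh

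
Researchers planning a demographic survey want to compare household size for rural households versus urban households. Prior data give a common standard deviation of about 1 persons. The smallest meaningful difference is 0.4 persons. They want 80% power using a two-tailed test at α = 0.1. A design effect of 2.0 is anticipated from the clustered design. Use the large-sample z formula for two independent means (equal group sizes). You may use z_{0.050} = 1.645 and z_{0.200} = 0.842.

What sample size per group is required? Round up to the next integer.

n = (z_{α/2} + z_β)² · (σ₁² + σ₂²) / δ²
  = (1.645 + 0.842)² · (2·1² = 2) / 0.4²
  = 6.1852 · 2 / 0.16
  = 77.31
Design effect: 2.0 × 77.31 = 154.63.
Round up → n = 155 per group.

n = 155 per group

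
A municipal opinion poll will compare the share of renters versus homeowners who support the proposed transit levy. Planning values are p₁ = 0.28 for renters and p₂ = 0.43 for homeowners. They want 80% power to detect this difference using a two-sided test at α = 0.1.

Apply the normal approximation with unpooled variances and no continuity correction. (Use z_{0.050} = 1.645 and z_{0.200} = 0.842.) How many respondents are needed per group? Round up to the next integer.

n = 123 per group

n = (z_{α/2} + z_β)² · [p₁(1−p₁) + p₂(1−p₂)] / (p₁ − p₂)²
  = (1.645 + 0.842)² · (0.28·0.72 + 0.43·0.57) / (-0.15)²
  = (2.487)² · (0.2016 + 0.2451) / 0.0225
  = 6.1852 · 0.4467 / 0.0225
  = 122.80
Round up → n = 123 per group.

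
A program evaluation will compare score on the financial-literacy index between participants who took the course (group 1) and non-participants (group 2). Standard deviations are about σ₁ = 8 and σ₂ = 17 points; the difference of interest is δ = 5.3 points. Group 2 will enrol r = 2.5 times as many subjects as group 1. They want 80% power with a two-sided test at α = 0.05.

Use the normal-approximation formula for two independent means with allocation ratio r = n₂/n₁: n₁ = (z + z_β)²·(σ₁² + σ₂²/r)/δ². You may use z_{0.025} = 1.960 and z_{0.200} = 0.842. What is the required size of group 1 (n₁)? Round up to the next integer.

n₁ = 51

n₁ = (z_{α/2} + z_β)² · (σ₁² + σ₂²/r) / δ²
   = (1.960 + 0.842)² · (8² + 17²/2.5) / 5.3²
   = 7.8512 · (64 + 115.6) / 28.09
   = 7.8512 · 179.6 / 28.09
   = 50.20
Round up → n₁ = 51; n₂ = r·n₁ = 2.5 × 51 = 128.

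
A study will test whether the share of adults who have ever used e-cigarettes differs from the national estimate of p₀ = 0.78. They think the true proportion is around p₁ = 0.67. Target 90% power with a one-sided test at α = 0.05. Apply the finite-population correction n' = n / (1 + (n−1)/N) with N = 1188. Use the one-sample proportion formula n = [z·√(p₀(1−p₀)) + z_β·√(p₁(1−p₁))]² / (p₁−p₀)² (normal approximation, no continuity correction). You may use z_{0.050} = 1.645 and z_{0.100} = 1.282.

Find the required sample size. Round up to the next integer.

n = 123

n = [z_α·√(p₀q₀) + z_β·√(p₁q₁)]² / (p₁ − p₀)²
  = [1.645·√(0.78·0.22) + 1.282·√(0.67·0.33)]² / (-0.11)²
  = [1.645·0.4142 + 1.282·0.4702]² / 0.0121
  = [1.2842]² / 0.0121
  = 136.31
Finite-population correction (N = 1188): 136.31 / (1 + (136.31 − 1)/1188) = 122.37.
Round up → n = 123.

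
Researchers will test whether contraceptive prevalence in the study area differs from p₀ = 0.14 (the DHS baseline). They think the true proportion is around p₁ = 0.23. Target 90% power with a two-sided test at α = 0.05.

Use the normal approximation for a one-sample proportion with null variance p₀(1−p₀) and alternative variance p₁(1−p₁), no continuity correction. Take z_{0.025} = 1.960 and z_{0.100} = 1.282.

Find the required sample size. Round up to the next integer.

n = [z_{α/2}·√(p₀q₀) + z_β·√(p₁q₁)]² / (p₁ − p₀)²
  = [1.960·√(0.14·0.86) + 1.282·√(0.23·0.77)]² / (0.09)²
  = [1.960·0.3470 + 1.282·0.4208]² / 0.0081
  = [1.2196]² / 0.0081
  = 183.63
Round up → n = 184.

n = 184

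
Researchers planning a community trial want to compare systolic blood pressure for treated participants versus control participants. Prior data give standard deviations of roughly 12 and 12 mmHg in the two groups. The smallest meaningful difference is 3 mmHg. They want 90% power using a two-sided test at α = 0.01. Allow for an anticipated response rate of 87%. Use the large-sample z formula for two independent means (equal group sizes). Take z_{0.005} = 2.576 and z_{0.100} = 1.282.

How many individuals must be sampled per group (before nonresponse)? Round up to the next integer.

n = 548 per group

n = (z_{α/2} + z_β)² · (σ₁² + σ₂²) / δ²
  = (2.576 + 1.282)² · (12² + 12² = 288) / 3²
  = 14.8842 · 288 / 9
  = 476.29
Adjust for 87% response: 476.29 / 0.87 = 547.46.
Round up → n = 548 per group.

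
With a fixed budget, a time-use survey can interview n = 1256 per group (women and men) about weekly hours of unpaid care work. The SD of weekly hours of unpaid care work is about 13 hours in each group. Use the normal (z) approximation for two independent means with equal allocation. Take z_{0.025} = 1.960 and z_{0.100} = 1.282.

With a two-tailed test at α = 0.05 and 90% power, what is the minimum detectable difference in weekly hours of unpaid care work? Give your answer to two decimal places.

Minimum detectable difference ≈ 1.68 hours

δ = (z_{α/2} + z_β) · √((σ₁²+σ₂²)/n)
  = (1.960 + 1.282) · √(338/1256)
  = 3.242 · √0.26911
  = 3.242 · 0.5188
  = 1.6818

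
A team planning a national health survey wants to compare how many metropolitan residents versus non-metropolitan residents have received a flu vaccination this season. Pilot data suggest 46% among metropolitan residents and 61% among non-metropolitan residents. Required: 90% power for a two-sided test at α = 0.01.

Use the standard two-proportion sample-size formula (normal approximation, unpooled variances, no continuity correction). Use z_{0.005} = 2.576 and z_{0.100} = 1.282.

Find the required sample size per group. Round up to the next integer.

n = (z_{α/2} + z_β)² · [p₁(1−p₁) + p₂(1−p₂)] / (p₁ − p₂)²
  = (2.576 + 1.282)² · (0.46·0.54 + 0.61·0.39) / (-0.15)²
  = (3.858)² · (0.2484 + 0.2379) / 0.0225
  = 14.8842 · 0.4863 / 0.0225
  = 321.70
Round up → n = 322 per group.

n = 322 per group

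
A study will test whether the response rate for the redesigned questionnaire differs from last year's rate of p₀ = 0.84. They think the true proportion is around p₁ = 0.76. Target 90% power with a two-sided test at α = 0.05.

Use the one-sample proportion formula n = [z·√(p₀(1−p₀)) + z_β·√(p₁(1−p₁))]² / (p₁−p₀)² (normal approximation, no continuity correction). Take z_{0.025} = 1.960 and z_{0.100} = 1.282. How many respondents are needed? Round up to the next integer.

n = 251

n = [z_{α/2}·√(p₀q₀) + z_β·√(p₁q₁)]² / (p₁ − p₀)²
  = [1.960·√(0.84·0.16) + 1.282·√(0.76·0.24)]² / (-0.08)²
  = [1.960·0.3666 + 1.282·0.4271]² / 0.0064
  = [1.2661]² / 0.0064
  = 250.46
Round up → n = 251.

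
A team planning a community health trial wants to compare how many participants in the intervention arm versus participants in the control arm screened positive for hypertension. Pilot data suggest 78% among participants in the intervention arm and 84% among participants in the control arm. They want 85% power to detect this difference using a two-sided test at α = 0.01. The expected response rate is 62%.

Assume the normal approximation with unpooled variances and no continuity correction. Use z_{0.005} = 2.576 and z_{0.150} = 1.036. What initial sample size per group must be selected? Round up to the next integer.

n = 1789 per group

n = (z_{α/2} + z_β)² · [p₁(1−p₁) + p₂(1−p₂)] / (p₁ − p₂)²
  = (2.576 + 1.036)² · (0.78·0.22 + 0.84·0.16) / (-0.06)²
  = (3.612)² · (0.1716 + 0.1344) / 0.0036
  = 13.0465 · 0.3060 / 0.0036
  = 1108.96
Adjust for 62% response: 1108.96 / 0.62 = 1788.64.
Round up → n = 1789 per group.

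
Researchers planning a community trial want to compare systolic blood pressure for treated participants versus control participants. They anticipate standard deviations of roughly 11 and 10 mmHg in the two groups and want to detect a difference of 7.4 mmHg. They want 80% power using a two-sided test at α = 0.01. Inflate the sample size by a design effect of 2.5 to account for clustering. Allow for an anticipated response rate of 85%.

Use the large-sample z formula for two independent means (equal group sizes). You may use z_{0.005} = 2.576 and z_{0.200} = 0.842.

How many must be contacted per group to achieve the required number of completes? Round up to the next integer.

n = (z_{α/2} + z_β)² · (σ₁² + σ₂²) / δ²
  = (2.576 + 0.842)² · (11² + 10² = 221) / 7.4²
  = 11.6827 · 221 / 54.76
  = 47.15
Design effect: 2.5 × 47.15 = 117.87.
Adjust for 85% response: 117.87 / 0.85 = 138.67.
Round up → n = 139 per group.

n = 139 per group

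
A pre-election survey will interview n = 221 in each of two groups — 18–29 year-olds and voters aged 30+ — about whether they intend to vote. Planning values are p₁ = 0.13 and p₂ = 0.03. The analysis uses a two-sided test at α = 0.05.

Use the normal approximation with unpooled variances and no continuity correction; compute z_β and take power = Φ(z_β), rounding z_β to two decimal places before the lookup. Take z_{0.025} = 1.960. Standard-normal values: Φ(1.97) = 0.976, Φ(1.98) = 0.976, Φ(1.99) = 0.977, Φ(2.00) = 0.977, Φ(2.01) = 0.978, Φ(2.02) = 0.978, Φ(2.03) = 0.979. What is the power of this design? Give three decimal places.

z_β = |p₁−p₂|·√(n/[p₁q₁+p₂q₂]) − z_{α/2}
    = 0.10 · √(221/0.1422) − 1.960
    = 0.10 · 39.4227 − 1.960
    = 3.9423 − 1.960 = 1.9823 → 1.98
Power = Φ(1.98) = 0.976.

Power ≈ 0.976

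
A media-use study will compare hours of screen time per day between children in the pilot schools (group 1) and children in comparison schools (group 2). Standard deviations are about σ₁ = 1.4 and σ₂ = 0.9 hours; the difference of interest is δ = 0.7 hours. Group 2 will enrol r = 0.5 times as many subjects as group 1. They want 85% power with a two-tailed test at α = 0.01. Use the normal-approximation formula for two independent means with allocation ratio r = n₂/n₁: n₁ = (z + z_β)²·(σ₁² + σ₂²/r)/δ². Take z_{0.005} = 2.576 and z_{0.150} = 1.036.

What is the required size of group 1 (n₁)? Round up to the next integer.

n₁ = 96

n₁ = (z_{α/2} + z_β)² · (σ₁² + σ₂²/r) / δ²
   = (2.576 + 1.036)² · (1.4² + 0.9²/0.5) / 0.7²
   = 13.0465 · (1.96 + 1.62) / 0.49
   = 13.0465 · 3.58 / 0.49
   = 95.32
Round up → n₁ = 96; n₂ = r·n₁ = 0.5 × 96 = 48.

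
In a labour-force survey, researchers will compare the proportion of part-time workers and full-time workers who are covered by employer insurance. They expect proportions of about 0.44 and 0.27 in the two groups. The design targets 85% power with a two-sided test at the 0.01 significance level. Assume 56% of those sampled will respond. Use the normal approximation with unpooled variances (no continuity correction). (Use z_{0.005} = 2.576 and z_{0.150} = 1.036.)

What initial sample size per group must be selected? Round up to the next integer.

n = 358 per group

n = (z_{α/2} + z_β)² · [p₁(1−p₁) + p₂(1−p₂)] / (p₁ − p₂)²
  = (2.576 + 1.036)² · (0.44·0.56 + 0.27·0.73) / (0.17)²
  = (3.612)² · (0.2464 + 0.1971) / 0.0289
  = 13.0465 · 0.4435 / 0.0289
  = 200.21
Adjust for 56% response: 200.21 / 0.56 = 357.52.
Round up → n = 358 per group.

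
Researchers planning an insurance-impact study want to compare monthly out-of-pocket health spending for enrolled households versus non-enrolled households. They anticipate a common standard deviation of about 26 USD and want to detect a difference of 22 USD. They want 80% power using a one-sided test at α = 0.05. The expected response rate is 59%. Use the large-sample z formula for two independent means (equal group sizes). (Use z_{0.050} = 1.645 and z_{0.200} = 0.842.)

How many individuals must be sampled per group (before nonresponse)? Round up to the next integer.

n = (z_α + z_β)² · (σ₁² + σ₂²) / δ²
  = (1.645 + 0.842)² · (2·26² = 1352) / 22²
  = 6.1852 · 1352 / 484
  = 17.28
Adjust for 59% response: 17.28 / 0.59 = 29.28.
Round up → n = 30 per group.

n = 30 per group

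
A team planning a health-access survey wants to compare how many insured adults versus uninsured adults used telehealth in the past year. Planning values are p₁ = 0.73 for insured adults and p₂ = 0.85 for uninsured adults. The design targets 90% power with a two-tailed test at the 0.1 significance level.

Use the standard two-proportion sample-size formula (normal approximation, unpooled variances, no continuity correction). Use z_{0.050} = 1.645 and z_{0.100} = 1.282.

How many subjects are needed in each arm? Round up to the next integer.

n = 194 per group

n = (z_{α/2} + z_β)² · [p₁(1−p₁) + p₂(1−p₂)] / (p₁ − p₂)²
  = (1.645 + 1.282)² · (0.73·0.27 + 0.85·0.15) / (-0.12)²
  = (2.927)² · (0.1971 + 0.1275) / 0.0144
  = 8.5673 · 0.3246 / 0.0144
  = 193.12
Round up → n = 194 per group.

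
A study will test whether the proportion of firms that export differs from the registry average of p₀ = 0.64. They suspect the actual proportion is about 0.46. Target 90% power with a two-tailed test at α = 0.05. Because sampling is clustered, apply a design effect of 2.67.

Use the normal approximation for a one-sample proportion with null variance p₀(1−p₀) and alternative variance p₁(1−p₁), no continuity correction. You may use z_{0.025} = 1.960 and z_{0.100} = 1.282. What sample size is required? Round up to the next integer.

n = [z_{α/2}·√(p₀q₀) + z_β·√(p₁q₁)]² / (p₁ − p₀)²
  = [1.960·√(0.64·0.36) + 1.282·√(0.46·0.54)]² / (-0.18)²
  = [1.960·0.4800 + 1.282·0.4984]² / 0.0324
  = [1.5797]² / 0.0324
  = 77.02
Design effect: 2.67 × 77.02 = 205.66.
Round up → n = 206.

n = 206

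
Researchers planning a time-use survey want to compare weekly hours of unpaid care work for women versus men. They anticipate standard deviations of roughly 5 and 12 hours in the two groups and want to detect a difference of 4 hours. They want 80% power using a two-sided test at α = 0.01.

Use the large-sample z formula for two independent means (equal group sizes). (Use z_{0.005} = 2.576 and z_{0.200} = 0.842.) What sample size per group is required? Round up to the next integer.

n = 124 per group

n = (z_{α/2} + z_β)² · (σ₁² + σ₂²) / δ²
  = (2.576 + 0.842)² · (5² + 12² = 169) / 4²
  = 11.6827 · 169 / 16
  = 123.40
Round up → n = 124 per group.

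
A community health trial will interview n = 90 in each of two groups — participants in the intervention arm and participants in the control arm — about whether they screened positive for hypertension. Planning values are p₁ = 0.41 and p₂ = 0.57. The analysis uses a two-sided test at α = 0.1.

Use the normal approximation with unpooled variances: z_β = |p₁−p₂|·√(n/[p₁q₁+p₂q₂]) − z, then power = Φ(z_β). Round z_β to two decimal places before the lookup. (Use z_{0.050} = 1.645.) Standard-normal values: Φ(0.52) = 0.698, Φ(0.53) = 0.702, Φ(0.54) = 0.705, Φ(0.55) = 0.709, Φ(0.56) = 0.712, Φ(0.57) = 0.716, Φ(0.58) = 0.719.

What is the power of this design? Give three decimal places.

z_β = |p₁−p₂|·√(n/[p₁q₁+p₂q₂]) − z_{α/2}
    = 0.16 · √(90/0.4870) − 1.645
    = 0.16 · 13.5943 − 1.645
    = 2.1751 − 1.645 = 0.5301 → 0.53
Power = Φ(0.53) = 0.702.

Power ≈ 0.702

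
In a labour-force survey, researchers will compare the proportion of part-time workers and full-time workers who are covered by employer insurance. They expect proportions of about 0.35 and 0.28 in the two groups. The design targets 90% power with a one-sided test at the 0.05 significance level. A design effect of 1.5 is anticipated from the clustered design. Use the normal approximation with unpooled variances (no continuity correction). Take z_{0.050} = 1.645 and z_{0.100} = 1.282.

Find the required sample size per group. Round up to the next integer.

n = 1126 per group

n = (z_α + z_β)² · [p₁(1−p₁) + p₂(1−p₂)] / (p₁ − p₂)²
  = (1.645 + 1.282)² · (0.35·0.65 + 0.28·0.72) / (0.07)²
  = (2.927)² · (0.2275 + 0.2016) / 0.0049
  = 8.5673 · 0.4291 / 0.0049
  = 750.25
Design effect: 1.5 × 750.25 = 1125.38.
Round up → n = 1126 per group.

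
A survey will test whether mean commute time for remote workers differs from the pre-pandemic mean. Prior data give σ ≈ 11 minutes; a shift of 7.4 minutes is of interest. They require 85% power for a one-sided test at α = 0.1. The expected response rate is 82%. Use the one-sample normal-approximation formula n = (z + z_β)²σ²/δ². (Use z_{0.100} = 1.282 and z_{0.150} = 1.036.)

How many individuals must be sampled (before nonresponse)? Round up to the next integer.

n = 15

n = (z_α + z_β)² · σ² / δ²
  = (1.282 + 1.036)² · 11² / 7.4²
  = 5.3731 · 121 / 54.76
  = 11.87
Adjust for 82% response: 11.87 / 0.82 = 14.48.
Round up → n = 15.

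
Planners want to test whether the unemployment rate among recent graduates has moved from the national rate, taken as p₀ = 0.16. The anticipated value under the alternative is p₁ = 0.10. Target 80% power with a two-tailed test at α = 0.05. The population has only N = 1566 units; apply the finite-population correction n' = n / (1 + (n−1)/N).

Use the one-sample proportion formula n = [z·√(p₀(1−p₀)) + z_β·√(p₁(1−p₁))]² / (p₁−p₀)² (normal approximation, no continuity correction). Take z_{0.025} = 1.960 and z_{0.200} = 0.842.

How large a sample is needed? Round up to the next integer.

n = 225

n = [z_{α/2}·√(p₀q₀) + z_β·√(p₁q₁)]² / (p₁ − p₀)²
  = [1.960·√(0.16·0.84) + 0.842·√(0.10·0.90)]² / (-0.06)²
  = [1.960·0.3666 + 0.842·0.3000]² / 0.0036
  = [0.9711]² / 0.0036
  = 261.98
Finite-population correction (N = 1566): 261.98 / (1 + (261.98 − 1)/1566) = 224.56.
Round up → n = 225.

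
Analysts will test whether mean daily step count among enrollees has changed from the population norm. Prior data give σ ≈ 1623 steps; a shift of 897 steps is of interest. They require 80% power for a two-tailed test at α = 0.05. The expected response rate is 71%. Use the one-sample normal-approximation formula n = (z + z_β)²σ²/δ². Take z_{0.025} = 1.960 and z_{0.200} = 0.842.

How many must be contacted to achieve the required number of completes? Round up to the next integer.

n = 37

n = (z_{α/2} + z_β)² · σ² / δ²
  = (1.960 + 0.842)² · 1623² / 897²
  = 7.8512 · 2634129 / 804609
  = 25.70
Adjust for 71% response: 25.70 / 0.71 = 36.20.
Round up → n = 37.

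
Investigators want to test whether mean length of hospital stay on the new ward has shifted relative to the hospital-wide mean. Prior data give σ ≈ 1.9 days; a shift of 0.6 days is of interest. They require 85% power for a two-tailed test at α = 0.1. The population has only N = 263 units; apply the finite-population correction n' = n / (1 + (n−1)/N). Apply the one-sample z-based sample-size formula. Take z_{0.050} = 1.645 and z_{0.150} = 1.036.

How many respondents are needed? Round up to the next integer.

n = 57

n = (z_{α/2} + z_β)² · σ² / δ²
  = (1.645 + 1.036)² · 1.9² / 0.6²
  = 7.1878 · 3.61 / 0.36
  = 72.08
Finite-population correction (N = 263): 72.08 / (1 + (72.08 − 1)/263) = 56.74.
Round up → n = 57.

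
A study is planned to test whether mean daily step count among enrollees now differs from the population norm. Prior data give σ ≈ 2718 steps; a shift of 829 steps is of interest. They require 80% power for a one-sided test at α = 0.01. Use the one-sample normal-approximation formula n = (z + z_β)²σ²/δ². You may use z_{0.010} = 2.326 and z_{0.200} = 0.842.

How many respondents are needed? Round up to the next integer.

n = (z_α + z_β)² · σ² / δ²
  = (2.326 + 0.842)² · 2718² / 829²
  = 10.0362 · 7387524 / 687241
  = 107.88
Round up → n = 108.

n = 108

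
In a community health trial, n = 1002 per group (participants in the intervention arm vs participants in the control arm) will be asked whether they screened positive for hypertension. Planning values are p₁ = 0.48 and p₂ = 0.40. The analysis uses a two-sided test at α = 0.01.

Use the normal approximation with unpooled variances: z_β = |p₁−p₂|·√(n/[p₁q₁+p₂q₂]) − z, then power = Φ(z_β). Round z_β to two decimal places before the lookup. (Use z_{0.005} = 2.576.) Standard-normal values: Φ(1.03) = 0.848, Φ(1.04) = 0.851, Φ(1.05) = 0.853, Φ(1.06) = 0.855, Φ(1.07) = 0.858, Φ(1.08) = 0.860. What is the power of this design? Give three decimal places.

z_β = |p₁−p₂|·√(n/[p₁q₁+p₂q₂]) − z_{α/2}
    = 0.08 · √(1002/0.4896) − 2.576
    = 0.08 · 45.2390 − 2.576
    = 3.6191 − 2.576 = 1.0431 → 1.04
Power = Φ(1.04) = 0.851.

Power ≈ 0.851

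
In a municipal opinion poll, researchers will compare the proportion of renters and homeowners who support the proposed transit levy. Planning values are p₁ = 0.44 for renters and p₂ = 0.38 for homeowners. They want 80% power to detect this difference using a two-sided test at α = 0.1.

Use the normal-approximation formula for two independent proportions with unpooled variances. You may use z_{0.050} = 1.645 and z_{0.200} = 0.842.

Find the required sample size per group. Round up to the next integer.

n = 829 per group

n = (z_{α/2} + z_β)² · [p₁(1−p₁) + p₂(1−p₂)] / (p₁ − p₂)²
  = (1.645 + 0.842)² · (0.44·0.56 + 0.38·0.62) / (0.06)²
  = (2.487)² · (0.2464 + 0.2356) / 0.0036
  = 6.1852 · 0.4820 / 0.0036
  = 828.13
Round up → n = 829 per group.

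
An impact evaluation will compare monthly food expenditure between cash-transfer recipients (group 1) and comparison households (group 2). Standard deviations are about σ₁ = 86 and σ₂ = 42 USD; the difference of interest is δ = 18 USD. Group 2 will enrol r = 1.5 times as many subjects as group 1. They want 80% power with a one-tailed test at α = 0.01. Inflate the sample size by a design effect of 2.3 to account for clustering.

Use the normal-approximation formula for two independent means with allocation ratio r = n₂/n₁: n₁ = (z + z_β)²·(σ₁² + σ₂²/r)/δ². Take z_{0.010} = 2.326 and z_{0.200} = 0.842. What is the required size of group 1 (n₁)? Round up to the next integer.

n₁ = 611

n₁ = (z_α + z_β)² · (σ₁² + σ₂²/r) / δ²
   = (2.326 + 0.842)² · (86² + 42²/1.5) / 18²
   = 10.0362 · (7396 + 1176) / 324
   = 10.0362 · 8572 / 324
   = 265.53
Design effect: 2.3 × 265.53 = 610.71.
Round up → n₁ = 611; n₂ = r·n₁ = 1.5 × 611 = 917.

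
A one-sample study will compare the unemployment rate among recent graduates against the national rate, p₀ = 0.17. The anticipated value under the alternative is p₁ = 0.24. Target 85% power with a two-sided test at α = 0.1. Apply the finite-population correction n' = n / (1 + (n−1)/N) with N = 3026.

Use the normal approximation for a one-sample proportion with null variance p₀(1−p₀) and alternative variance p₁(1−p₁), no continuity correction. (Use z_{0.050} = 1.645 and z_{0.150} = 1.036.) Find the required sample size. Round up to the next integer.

n = [z_{α/2}·√(p₀q₀) + z_β·√(p₁q₁)]² / (p₁ − p₀)²
  = [1.645·√(0.17·0.83) + 1.036·√(0.24·0.76)]² / (0.07)²
  = [1.645·0.3756 + 1.036·0.4271]² / 0.0049
  = [1.0604]² / 0.0049
  = 229.47
Finite-population correction (N = 3026): 229.47 / (1 + (229.47 − 1)/3026) = 213.36.
Round up → n = 214.

n = 214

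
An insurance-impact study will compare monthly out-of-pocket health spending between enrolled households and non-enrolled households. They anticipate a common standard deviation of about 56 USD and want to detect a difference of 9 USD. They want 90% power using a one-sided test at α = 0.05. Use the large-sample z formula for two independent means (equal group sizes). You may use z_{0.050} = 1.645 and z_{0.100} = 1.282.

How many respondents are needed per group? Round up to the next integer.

n = 664 per group

n = (z_α + z_β)² · (σ₁² + σ₂²) / δ²
  = (1.645 + 1.282)² · (2·56² = 6272) / 9²
  = 8.5673 · 6272 / 81
  = 663.39
Round up → n = 664 per group.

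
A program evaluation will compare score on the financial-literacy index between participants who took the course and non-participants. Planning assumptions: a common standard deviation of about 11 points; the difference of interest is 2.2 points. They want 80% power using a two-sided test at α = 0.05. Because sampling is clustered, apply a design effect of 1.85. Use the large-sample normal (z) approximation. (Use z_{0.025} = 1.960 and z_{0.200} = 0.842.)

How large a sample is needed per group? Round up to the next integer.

n = (z_{α/2} + z_β)² · (σ₁² + σ₂²) / δ²
  = (1.960 + 0.842)² · (2·11² = 242) / 2.2²
  = 7.8512 · 242 / 4.84
  = 392.56
Design effect: 1.85 × 392.56 = 726.24.
Round up → n = 727 per group.

n = 727 per group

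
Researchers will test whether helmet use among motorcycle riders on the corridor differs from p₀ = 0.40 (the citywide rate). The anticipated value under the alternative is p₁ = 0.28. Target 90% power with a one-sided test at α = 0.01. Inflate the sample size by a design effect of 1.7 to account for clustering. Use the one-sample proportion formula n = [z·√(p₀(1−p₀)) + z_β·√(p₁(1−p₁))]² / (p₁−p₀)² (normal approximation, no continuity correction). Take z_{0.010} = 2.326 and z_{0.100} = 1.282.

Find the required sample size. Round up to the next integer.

n = 348

n = [z_α·√(p₀q₀) + z_β·√(p₁q₁)]² / (p₁ − p₀)²
  = [2.326·√(0.40·0.60) + 1.282·√(0.28·0.72)]² / (-0.12)²
  = [2.326·0.4899 + 1.282·0.4490]² / 0.0144
  = [1.7151]² / 0.0144
  = 204.28
Design effect: 1.7 × 204.28 = 347.28.
Round up → n = 348.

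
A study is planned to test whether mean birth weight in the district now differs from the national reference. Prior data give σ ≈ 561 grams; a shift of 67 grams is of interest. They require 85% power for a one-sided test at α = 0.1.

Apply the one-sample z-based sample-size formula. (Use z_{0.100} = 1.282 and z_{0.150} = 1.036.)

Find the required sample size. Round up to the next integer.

n = 377

n = (z_α + z_β)² · σ² / δ²
  = (1.282 + 1.036)² · 561² / 67²
  = 5.3731 · 314721 / 4489
  = 376.71
Round up → n = 377.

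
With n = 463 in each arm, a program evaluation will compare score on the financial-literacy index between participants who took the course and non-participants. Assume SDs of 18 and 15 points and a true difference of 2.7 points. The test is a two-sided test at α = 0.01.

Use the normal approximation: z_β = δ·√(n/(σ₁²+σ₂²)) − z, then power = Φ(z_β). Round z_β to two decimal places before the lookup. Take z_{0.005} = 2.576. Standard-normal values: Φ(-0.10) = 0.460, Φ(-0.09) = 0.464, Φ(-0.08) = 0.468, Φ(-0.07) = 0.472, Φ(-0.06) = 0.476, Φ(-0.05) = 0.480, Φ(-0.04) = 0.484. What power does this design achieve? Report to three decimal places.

Power ≈ 0.460

z_β = δ·√(n/(σ₁²+σ₂²)) − z_{α/2}
    = 2.7 · √(463/549) − 2.576
    = 2.7 · 0.91834 − 2.576
    = 2.4795 − 2.576 = -0.0965 → -0.10
Power = Φ(-0.10) = 0.460.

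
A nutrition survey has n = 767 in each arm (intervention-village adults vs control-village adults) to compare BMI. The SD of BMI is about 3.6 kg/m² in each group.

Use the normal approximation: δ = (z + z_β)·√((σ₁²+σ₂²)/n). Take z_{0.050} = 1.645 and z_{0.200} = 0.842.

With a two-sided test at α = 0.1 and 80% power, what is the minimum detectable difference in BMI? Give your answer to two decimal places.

Minimum detectable difference ≈ 0.46 kg/m²

δ = (z_{α/2} + z_β) · √((σ₁²+σ₂²)/n)
  = (1.645 + 0.842) · √(25.92/767)
  = 2.487 · √0.03379
  = 2.487 · 0.1838
  = 0.4572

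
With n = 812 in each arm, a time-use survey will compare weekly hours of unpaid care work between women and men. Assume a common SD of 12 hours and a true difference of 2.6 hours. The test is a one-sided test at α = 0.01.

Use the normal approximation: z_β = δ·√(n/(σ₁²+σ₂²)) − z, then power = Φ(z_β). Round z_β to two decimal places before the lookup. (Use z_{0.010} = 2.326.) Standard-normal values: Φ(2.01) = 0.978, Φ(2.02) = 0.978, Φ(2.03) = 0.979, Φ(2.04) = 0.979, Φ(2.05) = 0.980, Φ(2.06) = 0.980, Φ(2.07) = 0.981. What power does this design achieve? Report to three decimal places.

Power ≈ 0.979

z_β = δ·√(n/(σ₁²+σ₂²)) − z_α
    = 2.6 · √(812/288) − 2.326
    = 2.6 · 1.67912 − 2.326
    = 4.3657 − 2.326 = 2.0397 → 2.04
Power = Φ(2.04) = 0.979.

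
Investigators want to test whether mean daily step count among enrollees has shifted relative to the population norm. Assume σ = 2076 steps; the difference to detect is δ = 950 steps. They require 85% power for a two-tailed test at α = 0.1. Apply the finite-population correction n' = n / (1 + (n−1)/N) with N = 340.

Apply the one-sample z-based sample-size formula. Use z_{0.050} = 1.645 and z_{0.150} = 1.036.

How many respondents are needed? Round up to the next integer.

n = (z_{α/2} + z_β)² · σ² / δ²
  = (1.645 + 1.036)² · 2076² / 950²
  = 7.1878 · 4309776 / 902500
  = 34.32
Finite-population correction (N = 340): 34.32 / (1 + (34.32 − 1)/340) = 31.26.
Round up → n = 32.

n = 32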